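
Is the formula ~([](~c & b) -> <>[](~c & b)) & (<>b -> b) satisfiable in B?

No, unsatisfiable

1. ~([](~c & b) -> <>[](~c & b)) & (<>b -> b), 0
2. ~([](~c & b) -> <>[](~c & b)), 0   [&-rule on 1]
3. <>b -> b, 0   [&-rule on 1]
4. [](~c & b), 0   [~->-rule on 2]
5. ~<>[](~c & b), 0   [~->-rule on 2]
6. ~c & b, 0   [[]-rule on 4 via 0R0]
7. ~c, 0   [&-rule on 6]
8. b, 0   [&-rule on 6]
9. ~[](~c & b), 0   [~<>-rule on 5 via 0R0]
10. ~(~c & b), 1   [~[]-rule on 9: fresh world 1, 0R1]
11. ~c & b, 1   [[]-rule on 4 via 0R1]
12. ~c, 1   [&-rule on 11]
13. b, 1   [&-rule on 11]
14. ~[](~c & b), 1   [~<>-rule on 5 via 0R1]
15. ~b, 1   [~&-rule on 10 (branches; this branch)]
Accessibility: 0R0, 0R1, 1R0, 1R1
Branch closes: b and ~b both at 1.
(One branch shown.) All branches close.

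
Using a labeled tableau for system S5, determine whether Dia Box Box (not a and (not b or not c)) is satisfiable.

Satisfiable

1. Dia Box Box (not a and (not b or not c)), w0
2. Box Box (not a and (not b or not c)), w1
3. Box (not a and (not b or not c)), w0
4. Box (not a and (not b or not c)), w1
5. not a and (not b or not c), w0
6. not a, w0
7. not b or not c, w0
8. not a and (not b or not c), w1
9. not a, w1
10. not b or not c, w1
11. not c, w0
12. not c, w1
Accessibility: w0Rw0, w0Rw1, w1Rw0, w1Rw1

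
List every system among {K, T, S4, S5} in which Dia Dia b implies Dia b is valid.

T-tableau for the negation not (Dia Dia b implies Dia b):
1. not (Dia Dia b implies Dia b), u
2. Dia Dia b, u
3. not Dia b, u
4. not b, u
5. Dia b, v
6. not b, v
7. b, w
Accessibility: uRu, uRv, vRv, vRw, wRw
Complete open branch: countermodel on a T-frame, so not valid in T, nor in K (the same frame is also a K-frame).
S4-tableau for the negation not (Dia Dia b implies Dia b):
1. not (Dia Dia b implies Dia b), u
2. Dia Dia b, u
3. not Dia b, u
4. not b, u
5. Dia b, v
6. not b, v
7. b, w
8. not b, w
Accessibility: uRu, uRv, uRw, vRv, vRw, wRw
Branch closes: b and not b both at w.
Every branch closes (one shown): valid in S4, hence also in S5 (every theorem of S4 is a theorem of S5).

S4, S5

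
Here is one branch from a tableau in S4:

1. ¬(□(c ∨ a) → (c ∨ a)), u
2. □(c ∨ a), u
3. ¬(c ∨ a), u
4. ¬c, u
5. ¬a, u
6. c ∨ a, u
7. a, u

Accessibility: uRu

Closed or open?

Both a and ¬a appear at u.

Yes, closed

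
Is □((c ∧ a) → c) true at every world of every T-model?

Tableau for the negation ¬□((c ∧ a) → c):
1. ¬□((c ∧ a) → c), w0
2. ¬((c ∧ a) → c), w1
3. c ∧ a, w1
4. ¬c, w1
5. c, w1
6. a, w1
Accessibility: w0Rw0, w0Rw1, w1Rw1
Branch closes: c and ¬c both at w1.
All branches of the negation close; one closing branch shown above.

Valid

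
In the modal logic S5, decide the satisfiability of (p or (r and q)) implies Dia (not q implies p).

1. (p or (r and q)) implies Dia (not q implies p), 0
2. Dia (not q implies p), 0
3. not q implies p, 1
4. p, 1
Accessibility: 0R0, 0R1, 1R0, 1R1

Satisfiable (open branch found)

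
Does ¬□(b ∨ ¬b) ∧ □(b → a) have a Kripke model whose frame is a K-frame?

1. ¬□(b ∨ ¬b) ∧ □(b → a), u
2. ¬□(b ∨ ¬b), u
3. □(b → a), u
4. ¬(b ∨ ¬b), v
5. ¬b, v
6. b, v
Accessibility: uRv
Branch closes: b and ¬b both at v.
All branches of the tableau close; one closing branch shown above.

Unsatisfiable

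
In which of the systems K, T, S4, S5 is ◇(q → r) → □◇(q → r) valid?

S5

S5-tableau for the negation ¬(◇(q → r) → □◇(q → r)):
1. ¬(◇(q → r) → □◇(q → r)), 0
2. ◇(q → r), 0
3. ¬□◇(q → r), 0
4. q → r, 1
5. r, 1
6. ¬◇(q → r), 2
7. ¬(q → r), 0
8. q, 0
9. ¬r, 0
10. ¬(q → r), 1
11. q, 1
12. ¬r, 1
Accessibility: 0R0, 0R1, 0R2, 1R0, 1R1, 1R2, 2R0, 2R1, 2R2
Branch closes: r and ¬r both at 1.
Every branch closes (one shown): valid in S5.
S4-tableau for the negation ¬(◇(q → r) → □◇(q → r)):
1. ¬(◇(q → r) → □◇(q → r)), 0
2. ◇(q → r), 0
3. ¬□◇(q → r), 0
4. q → r, 1
5. r, 1
6. ¬◇(q → r), 2
7. ¬(q → r), 2
8. q, 2
9. ¬r, 2
Accessibility: 0R0, 0R1, 0R2, 1R1, 2R2
Complete open branch: countermodel on an S4-frame, so not valid in S4, nor in K, T (the same frame is also a K-frame and a T-frame).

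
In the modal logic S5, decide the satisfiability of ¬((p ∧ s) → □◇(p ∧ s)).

Unsatisfiable (every branch closes)

1. ¬((p ∧ s) → □◇(p ∧ s)), 0
2. p ∧ s, 0   [¬→-rule on 1]
3. ¬□◇(p ∧ s), 0   [¬→-rule on 1]
4. p, 0   [∧-rule on 2]
5. s, 0   [∧-rule on 2]
6. ¬◇(p ∧ s), 1   [¬□-rule on 3: fresh world 1, 0R1]
7. ¬(p ∧ s), 0   [¬◇-rule on 6 via 1R0]
8. ¬(p ∧ s), 1   [¬◇-rule on 6 via 1R1]
9. ¬s, 0   [¬∧-rule on 7 (branches; this branch)]
Accessibility: 0R0, 0R1, 1R0, 1R1
Branch closes: s and ¬s both at 0.
All branches of the tableau close; one closing branch shown above.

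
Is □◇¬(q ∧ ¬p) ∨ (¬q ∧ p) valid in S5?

Tableau for the negation ¬(□◇¬(q ∧ ¬p) ∨ (¬q ∧ p)):
1. ¬(□◇¬(q ∧ ¬p) ∨ (¬q ∧ p)), 0
2. ¬□◇¬(q ∧ ¬p), 0   [¬∨-rule on 1]
3. ¬(¬q ∧ p), 0   [¬∨-rule on 1]
4. ¬p, 0   [¬∧-rule on 3 (branches; this branch)]
5. ¬◇¬(q ∧ ¬p), 1   [¬□-rule on 2: fresh world 1, 0R1]
6. q ∧ ¬p, 0   [¬◇-rule on 5 via 1R0]
7. q, 0   [∧-rule on 6]
8. q ∧ ¬p, 1   [¬◇-rule on 5 via 1R1]
9. q, 1   [∧-rule on 8]
10. ¬p, 1   [∧-rule on 8]
Accessibility: 0R0, 0R1, 1R0, 1R1
The negation has an open branch (countermodel exists).

Not valid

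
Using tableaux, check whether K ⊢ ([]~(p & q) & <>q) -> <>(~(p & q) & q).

Valid

Tableau for the negation ~(([]~(p & q) & <>q) -> <>(~(p & q) & q)):
1. ~(([]~(p & q) & <>q) -> <>(~(p & q) & q)), w0
2. []~(p & q) & <>q, w0
3. ~<>(~(p & q) & q), w0
4. []~(p & q), w0
5. <>q, w0
6. q, w1
7. ~(~(p & q) & q), w1
8. ~(p & q), w1
9. p & q, w1
10. p, w1
11. ~q, w1
Accessibility: w0Rw1
Branch closes: q and ~q both at w1.
All branches of the negation close; one closing branch shown above.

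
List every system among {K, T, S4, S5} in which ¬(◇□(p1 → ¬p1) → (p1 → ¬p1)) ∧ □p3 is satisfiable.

S4-tableau for the formula:
1. ¬(◇□(p1 → ¬p1) → (p1 → ¬p1)) ∧ □p3, w0
2. ¬(◇□(p1 → ¬p1) → (p1 → ¬p1)), w0
3. □p3, w0
4. ◇□(p1 → ¬p1), w0
5. ¬(p1 → ¬p1), w0
6. p1, w0
7. p3, w0
8. □(p1 → ¬p1), w1
9. p3, w1
10. p1 → ¬p1, w1
11. ¬p1, w1
Accessibility: w0Rw0, w0Rw1, w1Rw1
Complete open branch: satisfiable in S4, hence also in K, T (this S4-model is also a K-model and a T-model).
S5-tableau for the formula:
1. ¬(◇□(p1 → ¬p1) → (p1 → ¬p1)) ∧ □p3, w0
2. ¬(◇□(p1 → ¬p1) → (p1 → ¬p1)), w0
3. □p3, w0
4. ◇□(p1 → ¬p1), w0
5. ¬(p1 → ¬p1), w0
6. p1, w0
7. p3, w0
8. □(p1 → ¬p1), w1
9. p3, w1
10. p1 → ¬p1, w0
11. p1 → ¬p1, w1
12. ¬p1, w0
Accessibility: w0Rw0, w0Rw1, w1Rw0, w1Rw1
Branch closes: p1 and ¬p1 both at w0.
Every branch closes (one shown): unsatisfiable in S5.

K, T, S4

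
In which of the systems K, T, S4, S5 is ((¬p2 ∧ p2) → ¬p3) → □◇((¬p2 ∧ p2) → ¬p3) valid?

T, S4, S5

K-tableau for the negation ¬(((¬p2 ∧ p2) → ¬p3) → □◇((¬p2 ∧ p2) → ¬p3)):
1. ¬(((¬p2 ∧ p2) → ¬p3) → □◇((¬p2 ∧ p2) → ¬p3)), w0
2. (¬p2 ∧ p2) → ¬p3, w0   [¬→-rule on 1]
3. ¬□◇((¬p2 ∧ p2) → ¬p3), w0   [¬→-rule on 1]
4. ¬p3, w0   [→-rule on 2 (branches; this branch)]
5. ¬◇((¬p2 ∧ p2) → ¬p3), w1   [¬□-rule on 3: fresh world w1, w0Rw1]
Accessibility: w0Rw1
Complete open branch: countermodel on a K-frame, so not valid in K.
T-tableau for the negation ¬(((¬p2 ∧ p2) → ¬p3) → □◇((¬p2 ∧ p2) → ¬p3)):
1. ¬(((¬p2 ∧ p2) → ¬p3) → □◇((¬p2 ∧ p2) → ¬p3)), w0
2. (¬p2 ∧ p2) → ¬p3, w0   [¬→-rule on 1]
3. ¬□◇((¬p2 ∧ p2) → ¬p3), w0   [¬→-rule on 1]
4. ¬(¬p2 ∧ p2), w0   [→-rule on 2 (branches; this branch)]
5. ¬p2, w0   [¬∧-rule on 4 (branches; this branch)]
6. ¬◇((¬p2 ∧ p2) → ¬p3), w1   [¬□-rule on 3: fresh world w1, w0Rw1]
7. ¬((¬p2 ∧ p2) → ¬p3), w1   [¬◇-rule on 6 via w1Rw1]
8. ¬p2 ∧ p2, w1   [¬→-rule on 7]
9. p3, w1   [¬→-rule on 7]
10. ¬p2, w1   [∧-rule on 8]
11. p2, w1   [∧-rule on 8]
Accessibility: w0Rw0, w0Rw1, w1Rw1
Branch closes: p2 and ¬p2 both at w1.
Every branch closes (one shown): valid in T, hence also in S4, S5 (every theorem of T is a theorem of S4 and S5).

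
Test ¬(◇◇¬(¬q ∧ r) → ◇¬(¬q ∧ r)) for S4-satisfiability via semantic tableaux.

1. ¬(◇◇¬(¬q ∧ r) → ◇¬(¬q ∧ r)), u
2. ◇◇¬(¬q ∧ r), u
3. ¬◇¬(¬q ∧ r), u
4. ¬q ∧ r, u
5. ¬q, u
6. r, u
7. ◇¬(¬q ∧ r), v
8. ¬q ∧ r, v
9. ¬q, v
10. r, v
11. ¬(¬q ∧ r), w
12. ¬q ∧ r, w
13. ¬q, w
14. r, w
15. ¬r, w
Accessibility: uRu, uRv, uRw, vRv, vRw, wRw
Branch closes: r and ¬r both at w.
All branches of the tableau close; one closing branch shown above.

No, unsatisfiable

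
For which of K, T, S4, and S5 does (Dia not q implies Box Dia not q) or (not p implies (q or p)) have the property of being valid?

S5-tableau for the negation not ((Dia not q implies Box Dia not q) or (not p implies (q or p))):
1. not ((Dia not q implies Box Dia not q) or (not p implies (q or p))), w0
2. not (Dia not q implies Box Dia not q), w0
3. not (not p implies (q or p)), w0
4. Dia not q, w0
5. not Box Dia not q, w0
6. not p, w0
7. not (q or p), w0
8. not q, w0
9. not q, w1
10. not Dia not q, w2
11. q, w0
Accessibility: w0Rw0, w0Rw1, w0Rw2, w1Rw0, w1Rw1, w1Rw2, w2Rw0, w2Rw1, w2Rw2
Branch closes: q and not q both at w0.
Every branch closes (one shown): valid in S5.
S4-tableau for the negation not ((Dia not q implies Box Dia not q) or (not p implies (q or p))):
1. not ((Dia not q implies Box Dia not q) or (not p implies (q or p))), w0
2. not (Dia not q implies Box Dia not q), w0
3. not (not p implies (q or p)), w0
4. Dia not q, w0
5. not Box Dia not q, w0
6. not p, w0
7. not (q or p), w0
8. not q, w0
9. not q, w1
10. not Dia not q, w2
11. q, w2
Accessibility: w0Rw0, w0Rw1, w0Rw2, w1Rw1, w2Rw2
Complete open branch: countermodel on an S4-frame, so not valid in S4, nor in K, T (the same frame is also a K-frame and a T-frame).

S5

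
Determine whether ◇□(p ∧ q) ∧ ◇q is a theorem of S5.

Invalid (countermodel exists)

Tableau for the negation ¬(◇□(p ∧ q) ∧ ◇q):
1. ¬(◇□(p ∧ q) ∧ ◇q), w0
2. ¬◇q, w0
3. ¬q, w0
Accessibility: w0Rw0
The negation has an open branch (countermodel exists).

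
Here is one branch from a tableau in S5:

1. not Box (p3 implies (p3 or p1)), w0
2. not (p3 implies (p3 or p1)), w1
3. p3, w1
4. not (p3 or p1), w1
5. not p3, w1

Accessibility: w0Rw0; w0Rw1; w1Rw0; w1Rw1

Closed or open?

Yes, closed

Both p3 and not p3 appear at w1.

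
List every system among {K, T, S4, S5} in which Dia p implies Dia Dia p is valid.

T-tableau for the negation not (Dia p implies Dia Dia p):
1. not (Dia p implies Dia Dia p), u
2. Dia p, u   [neg-implies-rule on 1]
3. not Dia Dia p, u   [neg-implies-rule on 1]
4. not Dia p, u   [neg-Dia-rule on 3 via uRu]
5. not p, u   [neg-Dia-rule on 4 via uRu]
6. p, v   [Dia-rule on 2: fresh world v, uRv]
7. not Dia p, v   [neg-Dia-rule on 3 via uRv]
8. not p, v   [neg-Dia-rule on 4 via uRv]
Accessibility: uRu, uRv, vRv
Branch closes: p and not p both at v.
Every branch closes (one shown): valid in T, hence also in S4, S5 (every theorem of T is a theorem of S4 and S5).
K-tableau for the negation not (Dia p implies Dia Dia p):
1. not (Dia p implies Dia Dia p), u
2. Dia p, u   [neg-implies-rule on 1]
3. not Dia Dia p, u   [neg-implies-rule on 1]
4. p, v   [Dia-rule on 2: fresh world v, uRv]
5. not Dia p, v   [neg-Dia-rule on 3 via uRv]
Accessibility: uRv
Complete open branch: countermodel on a K-frame, so not valid in K.

T, S4, S5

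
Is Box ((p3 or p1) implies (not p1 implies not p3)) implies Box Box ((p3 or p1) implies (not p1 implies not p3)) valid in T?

No, not valid

Tableau for the negation not (Box ((p3 or p1) implies (not p1 implies not p3)) implies Box Box ((p3 or p1) implies (not p1 implies not p3))):
1. not (Box ((p3 or p1) implies (not p1 implies not p3)) implies Box Box ((p3 or p1) implies (not p1 implies not p3))), 0
2. Box ((p3 or p1) implies (not p1 implies not p3)), 0
3. not Box Box ((p3 or p1) implies (not p1 implies not p3)), 0
4. (p3 or p1) implies (not p1 implies not p3), 0
5. not p1 implies not p3, 0
6. not p3, 0
7. not Box ((p3 or p1) implies (not p1 implies not p3)), 1
8. (p3 or p1) implies (not p1 implies not p3), 1
9. not p1 implies not p3, 1
10. not p3, 1
11. not ((p3 or p1) implies (not p1 implies not p3)), 2
12. p3 or p1, 2
13. not (not p1 implies not p3), 2
14. not p1, 2
15. p3, 2
Accessibility: 0R0, 0R1, 1R1, 1R2, 2R2
The negation has an open branch (countermodel exists).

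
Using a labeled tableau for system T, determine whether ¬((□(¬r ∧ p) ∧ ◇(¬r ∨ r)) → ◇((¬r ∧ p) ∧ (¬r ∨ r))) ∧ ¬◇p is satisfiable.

1. ¬((□(¬r ∧ p) ∧ ◇(¬r ∨ r)) → ◇((¬r ∧ p) ∧ (¬r ∨ r))) ∧ ¬◇p, w0
2. ¬((□(¬r ∧ p) ∧ ◇(¬r ∨ r)) → ◇((¬r ∧ p) ∧ (¬r ∨ r))), w0   [∧-rule on 1]
3. ¬◇p, w0   [∧-rule on 1]
4. □(¬r ∧ p) ∧ ◇(¬r ∨ r), w0   [¬→-rule on 2]
5. ¬◇((¬r ∧ p) ∧ (¬r ∨ r)), w0   [¬→-rule on 2]
6. □(¬r ∧ p), w0   [∧-rule on 4]
7. ◇(¬r ∨ r), w0   [∧-rule on 4]
8. ¬p, w0   [¬◇-rule on 3 via w0Rw0]
9. ¬((¬r ∧ p) ∧ (¬r ∨ r)), w0   [¬◇-rule on 5 via w0Rw0]
10. ¬r ∧ p, w0   [□-rule on 6 via w0Rw0]
11. ¬r, w0   [∧-rule on 10]
12. p, w0   [∧-rule on 10]
Accessibility: w0Rw0
Branch closes: p and ¬p both at w0.
(One branch shown.) All branches close.

No, unsatisfiable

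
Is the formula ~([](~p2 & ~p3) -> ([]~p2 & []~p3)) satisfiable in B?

No, unsatisfiable

1. ~([](~p2 & ~p3) -> ([]~p2 & []~p3)), w0
2. [](~p2 & ~p3), w0
3. ~([]~p2 & []~p3), w0
4. ~p2 & ~p3, w0
5. ~p2, w0
6. ~p3, w0
7. ~[]~p3, w0
8. p3, w1
9. ~p2 & ~p3, w1
10. ~p2, w1
11. ~p3, w1
Accessibility: w0Rw0, w0Rw1, w1Rw0, w1Rw1
Branch closes: p3 and ~p3 both at w1.
Every branch closes; the branch above is one of them.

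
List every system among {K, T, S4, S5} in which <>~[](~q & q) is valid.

T, S4, S5

K-tableau for the negation ~<>~[](~q & q):
1. ~<>~[](~q & q), 0
Complete open branch: countermodel on a K-frame, so not valid in K.
T-tableau for the negation ~<>~[](~q & q):
1. ~<>~[](~q & q), 0
2. [](~q & q), 0   [~<>-rule on 1 via 0R0]
3. ~q & q, 0   [[]-rule on 2 via 0R0]
4. ~q, 0   [&-rule on 3]
5. q, 0   [&-rule on 3]
Accessibility: 0R0
Branch closes: q and ~q both at 0.
Every branch closes (one shown): valid in T, hence also in S4, S5 (every theorem of T is a theorem of S4 and S5).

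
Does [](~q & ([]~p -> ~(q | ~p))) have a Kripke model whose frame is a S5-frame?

Satisfiable (open branch found)

1. [](~q & ([]~p -> ~(q | ~p))), u
2. ~q & ([]~p -> ~(q | ~p)), u
3. ~q, u
4. []~p -> ~(q | ~p), u
5. ~(q | ~p), u
6. p, u
Accessibility: uRu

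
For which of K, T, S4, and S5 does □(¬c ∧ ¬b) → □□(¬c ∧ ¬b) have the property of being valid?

S4, S5

T-tableau for the negation ¬(□(¬c ∧ ¬b) → □□(¬c ∧ ¬b)):
1. ¬(□(¬c ∧ ¬b) → □□(¬c ∧ ¬b)), 0
2. □(¬c ∧ ¬b), 0   [¬→-rule on 1]
3. ¬□□(¬c ∧ ¬b), 0   [¬→-rule on 1]
4. ¬c ∧ ¬b, 0   [□-rule on 2 via 0R0]
5. ¬c, 0   [∧-rule on 4]
6. ¬b, 0   [∧-rule on 4]
7. ¬□(¬c ∧ ¬b), 1   [¬□-rule on 3: fresh world 1, 0R1]
8. ¬c ∧ ¬b, 1   [□-rule on 2 via 0R1]
9. ¬c, 1   [∧-rule on 8]
10. ¬b, 1   [∧-rule on 8]
11. ¬(¬c ∧ ¬b), 2   [¬□-rule on 7: fresh world 2, 1R2]
12. b, 2   [¬∧-rule on 11 (branches; this branch)]
Accessibility: 0R0, 0R1, 1R1, 1R2, 2R2
Complete open branch: countermodel on a T-frame, so not valid in T, nor in K (the same frame is also a K-frame).
S4-tableau for the negation ¬(□(¬c ∧ ¬b) → □□(¬c ∧ ¬b)):
1. ¬(□(¬c ∧ ¬b) → □□(¬c ∧ ¬b)), 0
2. □(¬c ∧ ¬b), 0   [¬→-rule on 1]
3. ¬□□(¬c ∧ ¬b), 0   [¬→-rule on 1]
4. ¬c ∧ ¬b, 0   [□-rule on 2 via 0R0]
5. ¬c, 0   [∧-rule on 4]
6. ¬b, 0   [∧-rule on 4]
7. ¬□(¬c ∧ ¬b), 1   [¬□-rule on 3: fresh world 1, 0R1]
8. ¬c ∧ ¬b, 1   [□-rule on 2 via 0R1]
9. ¬c, 1   [∧-rule on 8]
10. ¬b, 1   [∧-rule on 8]
11. ¬(¬c ∧ ¬b), 2   [¬□-rule on 7: fresh world 2, 1R2]
12. ¬c ∧ ¬b, 2   [□-rule on 2 via 0R2]
13. ¬c, 2   [∧-rule on 12]
14. ¬b, 2   [∧-rule on 12]
15. b, 2   [¬∧-rule on 11 (branches; this branch)]
Accessibility: 0R0, 0R1, 0R2, 1R1, 1R2, 2R2
Branch closes: b and ¬b both at 2.
Every branch closes (one shown): valid in S4, hence also in S5 (every theorem of S4 is a theorem of S5).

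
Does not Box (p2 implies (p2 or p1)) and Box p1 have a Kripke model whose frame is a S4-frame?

Unsatisfiable

1. not Box (p2 implies (p2 or p1)) and Box p1, w0
2. not Box (p2 implies (p2 or p1)), w0
3. Box p1, w0
4. p1, w0
5. not (p2 implies (p2 or p1)), w1
6. p2, w1
7. not (p2 or p1), w1
8. not p2, w1
9. not p1, w1
Accessibility: w0Rw0, w0Rw1, w1Rw1
Branch closes: p2 and not p2 both at w1.
(One branch shown.) All branches close.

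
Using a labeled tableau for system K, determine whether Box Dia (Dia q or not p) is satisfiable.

Satisfiable

1. Box Dia (Dia q or not p), w0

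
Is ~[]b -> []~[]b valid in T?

Tableau for the negation ~(~[]b -> []~[]b):
1. ~(~[]b -> []~[]b), u
2. ~[]b, u
3. ~[]~[]b, u
4. ~b, v
5. []b, w
6. b, w
Accessibility: uRu, uRv, uRw, vRv, wRw
The negation has an open branch (countermodel exists).

No, not valid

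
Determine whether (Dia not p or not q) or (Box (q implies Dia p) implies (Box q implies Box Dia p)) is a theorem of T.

Tableau for the negation not ((Dia not p or not q) or (Box (q implies Dia p) implies (Box q implies Box Dia p))):
1. not ((Dia not p or not q) or (Box (q implies Dia p) implies (Box q implies Box Dia p))), 0
2. not (Dia not p or not q), 0
3. not (Box (q implies Dia p) implies (Box q implies Box Dia p)), 0
4. not Dia not p, 0
5. q, 0
6. Box (q implies Dia p), 0
7. not (Box q implies Box Dia p), 0
8. Box q, 0
9. not Box Dia p, 0
10. p, 0
11. q implies Dia p, 0
12. Dia p, 0
13. not Dia p, 1
14. p, 1
15. q implies Dia p, 1
16. q, 1
17. not p, 1
Accessibility: 0R0, 0R1, 1R1
Branch closes: p and not p both at 1.
Every branch of the negation's tableau closes; the branch above is one of them.

Yes, valid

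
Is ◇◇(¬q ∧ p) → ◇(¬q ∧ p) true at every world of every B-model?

Tableau for the negation ¬(◇◇(¬q ∧ p) → ◇(¬q ∧ p)):
1. ¬(◇◇(¬q ∧ p) → ◇(¬q ∧ p)), u
2. ◇◇(¬q ∧ p), u
3. ¬◇(¬q ∧ p), u
4. ¬(¬q ∧ p), u
5. ¬p, u
6. ◇(¬q ∧ p), v
7. ¬(¬q ∧ p), v
8. ¬p, v
9. ¬q ∧ p, w
10. ¬q, w
11. p, w
Accessibility: uRu, uRv, vRu, vRv, vRw, wRv, wRw
The negation has an open branch (countermodel exists).

Invalid (countermodel exists)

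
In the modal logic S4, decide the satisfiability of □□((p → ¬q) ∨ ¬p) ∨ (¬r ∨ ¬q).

Satisfiable (open branch found)

1. □□((p → ¬q) ∨ ¬p) ∨ (¬r ∨ ¬q), u
2. ¬r ∨ ¬q, u   [∨-rule on 1 (branches; this branch)]
3. ¬q, u   [∨-rule on 2 (branches; this branch)]
Accessibility: uRu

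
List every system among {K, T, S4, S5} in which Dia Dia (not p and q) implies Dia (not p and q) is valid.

S4-tableau for the negation not (Dia Dia (not p and q) implies Dia (not p and q)):
1. not (Dia Dia (not p and q) implies Dia (not p and q)), u
2. Dia Dia (not p and q), u
3. not Dia (not p and q), u
4. not (not p and q), u
5. not q, u
6. Dia (not p and q), v
7. not (not p and q), v
8. not q, v
9. not p and q, w
10. not p, w
11. q, w
12. not (not p and q), w
13. not q, w
Accessibility: uRu, uRv, uRw, vRv, vRw, wRw
Branch closes: q and not q both at w.
Every branch closes (one shown): valid in S4, hence also in S5 (every theorem of S4 is a theorem of S5).
T-tableau for the negation not (Dia Dia (not p and q) implies Dia (not p and q)):
1. not (Dia Dia (not p and q) implies Dia (not p and q)), u
2. Dia Dia (not p and q), u
3. not Dia (not p and q), u
4. not (not p and q), u
5. not q, u
6. Dia (not p and q), v
7. not (not p and q), v
8. not q, v
9. not p and q, w
10. not p, w
11. q, w
Accessibility: uRu, uRv, vRv, vRw, wRw
Complete open branch: countermodel on a T-frame, so not valid in T, nor in K (the same frame is also a K-frame).

S4, S5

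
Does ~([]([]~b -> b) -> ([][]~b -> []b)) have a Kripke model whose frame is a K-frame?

Unsatisfiable (every branch closes)

1. ~([]([]~b -> b) -> ([][]~b -> []b)), 0
2. []([]~b -> b), 0   [~->-rule on 1]
3. ~([][]~b -> []b), 0   [~->-rule on 1]
4. [][]~b, 0   [~->-rule on 3]
5. ~[]b, 0   [~->-rule on 3]
6. ~b, 1   [~[]-rule on 5: fresh world 1, 0R1]
7. []~b -> b, 1   [[]-rule on 2 via 0R1]
8. []~b, 1   [[]-rule on 4 via 0R1]
9. ~[]~b, 1   [->-rule on 7 (branches; this branch)]
10. b, 2   [~[]-rule on 9: fresh world 2, 1R2]
11. ~b, 2   [[]-rule on 8 via 1R2]
Accessibility: 0R1, 1R2
Branch closes: b and ~b both at 2.
(One branch shown.) All branches close.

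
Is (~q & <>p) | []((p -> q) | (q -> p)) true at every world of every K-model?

Tableau for the negation ~((~q & <>p) | []((p -> q) | (q -> p))):
1. ~((~q & <>p) | []((p -> q) | (q -> p))), 0
2. ~(~q & <>p), 0
3. ~[]((p -> q) | (q -> p)), 0
4. ~<>p, 0
5. ~((p -> q) | (q -> p)), 1
6. ~(p -> q), 1
7. ~(q -> p), 1
8. p, 1
9. ~q, 1
10. q, 1
11. ~p, 1
Accessibility: 0R1
Branch closes: q and ~q both at 1.
All branches of the negation close; one closing branch shown above.

Valid in K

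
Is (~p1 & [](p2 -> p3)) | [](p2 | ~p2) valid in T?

Yes, valid

Tableau for the negation ~((~p1 & [](p2 -> p3)) | [](p2 | ~p2)):
1. ~((~p1 & [](p2 -> p3)) | [](p2 | ~p2)), 0
2. ~(~p1 & [](p2 -> p3)), 0
3. ~[](p2 | ~p2), 0
4. ~[](p2 -> p3), 0
5. ~(p2 | ~p2), 1
6. ~p2, 1
7. p2, 1
Accessibility: 0R0, 0R1, 1R1
Branch closes: p2 and ~p2 both at 1.
All branches of the negation close; one closing branch shown above.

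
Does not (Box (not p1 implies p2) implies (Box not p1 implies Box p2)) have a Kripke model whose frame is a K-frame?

1. not (Box (not p1 implies p2) implies (Box not p1 implies Box p2)), u
2. Box (not p1 implies p2), u
3. not (Box not p1 implies Box p2), u
4. Box not p1, u
5. not Box p2, u
6. not p2, v
7. not p1 implies p2, v
8. not p1, v
9. p2, v
Accessibility: uRv
Branch closes: p2 and not p2 both at v.
(One branch shown.) All branches close.

Unsatisfiable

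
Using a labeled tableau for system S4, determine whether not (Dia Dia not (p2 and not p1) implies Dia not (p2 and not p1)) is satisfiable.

No, unsatisfiable

1. not (Dia Dia not (p2 and not p1) implies Dia not (p2 and not p1)), w0
2. Dia Dia not (p2 and not p1), w0   [neg-implies-rule on 1]
3. not Dia not (p2 and not p1), w0   [neg-implies-rule on 1]
4. p2 and not p1, w0   [neg-Dia-rule on 3 via w0Rw0]
5. p2, w0   [and-rule on 4]
6. not p1, w0   [and-rule on 4]
7. Dia not (p2 and not p1), w1   [Dia-rule on 2: fresh world w1, w0Rw1]
8. p2 and not p1, w1   [neg-Dia-rule on 3 via w0Rw1]
9. p2, w1   [and-rule on 8]
10. not p1, w1   [and-rule on 8]
11. not (p2 and not p1), w2   [Dia-rule on 7: fresh world w2, w1Rw2]
12. p2 and not p1, w2   [neg-Dia-rule on 3 via w0Rw2]
13. p2, w2   [and-rule on 12]
14. not p1, w2   [and-rule on 12]
15. p1, w2   [neg-and-rule on 11 (branches; this branch)]
Accessibility: w0Rw0, w0Rw1, w0Rw2, w1Rw1, w1Rw2, w2Rw2
Branch closes: p1 and not p1 both at w2.
Every branch closes; the branch above is one of them.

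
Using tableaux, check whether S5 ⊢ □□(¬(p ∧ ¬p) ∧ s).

Tableau for the negation ¬□□(¬(p ∧ ¬p) ∧ s):
1. ¬□□(¬(p ∧ ¬p) ∧ s), w0
2. ¬□(¬(p ∧ ¬p) ∧ s), w1   [¬□-rule on 1: fresh world w1, w0Rw1]
3. ¬(¬(p ∧ ¬p) ∧ s), w2   [¬□-rule on 2: fresh world w2, w1Rw2]
4. ¬s, w2   [¬∧-rule on 3 (branches; this branch)]
Accessibility: w0Rw0, w0Rw1, w0Rw2, w1Rw0, w1Rw1, w1Rw2, w2Rw0, w2Rw1, w2Rw2
The negation has an open branch (countermodel exists).

No, not valid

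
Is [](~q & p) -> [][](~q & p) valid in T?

Tableau for the negation ~([](~q & p) -> [][](~q & p)):
1. ~([](~q & p) -> [][](~q & p)), 0
2. [](~q & p), 0   [~->-rule on 1]
3. ~[][](~q & p), 0   [~->-rule on 1]
4. ~q & p, 0   [[]-rule on 2 via 0R0]
5. ~q, 0   [&-rule on 4]
6. p, 0   [&-rule on 4]
7. ~[](~q & p), 1   [~[]-rule on 3: fresh world 1, 0R1]
8. ~q & p, 1   [[]-rule on 2 via 0R1]
9. ~q, 1   [&-rule on 8]
10. p, 1   [&-rule on 8]
11. ~(~q & p), 2   [~[]-rule on 7: fresh world 2, 1R2]
12. ~p, 2   [~&-rule on 11 (branches; this branch)]
Accessibility: 0R0, 0R1, 1R1, 1R2, 2R2
The negation has an open branch (countermodel exists).

Not valid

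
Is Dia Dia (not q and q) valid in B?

No, not valid

Tableau for the negation not Dia Dia (not q and q):
1. not Dia Dia (not q and q), w0
2. not Dia (not q and q), w0   [neg-Dia-rule on 1 via w0Rw0]
3. not (not q and q), w0   [neg-Dia-rule on 2 via w0Rw0]
4. not q, w0   [neg-and-rule on 3 (branches; this branch)]
Accessibility: w0Rw0
The negation has an open branch (countermodel exists).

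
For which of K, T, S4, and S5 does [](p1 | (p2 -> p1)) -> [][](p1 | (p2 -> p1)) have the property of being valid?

T-tableau for the negation ~([](p1 | (p2 -> p1)) -> [][](p1 | (p2 -> p1))):
1. ~([](p1 | (p2 -> p1)) -> [][](p1 | (p2 -> p1))), u
2. [](p1 | (p2 -> p1)), u
3. ~[][](p1 | (p2 -> p1)), u
4. p1 | (p2 -> p1), u
5. p2 -> p1, u
6. p1, u
7. ~[](p1 | (p2 -> p1)), v
8. p1 | (p2 -> p1), v
9. p2 -> p1, v
10. p1, v
11. ~(p1 | (p2 -> p1)), w
12. ~p1, w
13. ~(p2 -> p1), w
14. p2, w
Accessibility: uRu, uRv, vRv, vRw, wRw
Complete open branch: countermodel on a T-frame, so not valid in T, nor in K (the same frame is also a K-frame).
S4-tableau for the negation ~([](p1 | (p2 -> p1)) -> [][](p1 | (p2 -> p1))):
1. ~([](p1 | (p2 -> p1)) -> [][](p1 | (p2 -> p1))), u
2. [](p1 | (p2 -> p1)), u
3. ~[][](p1 | (p2 -> p1)), u
4. p1 | (p2 -> p1), u
5. p2 -> p1, u
6. p1, u
7. ~[](p1 | (p2 -> p1)), v
8. p1 | (p2 -> p1), v
9. p2 -> p1, v
10. p1, v
11. ~(p1 | (p2 -> p1)), w
12. ~p1, w
13. ~(p2 -> p1), w
14. p2, w
15. p1 | (p2 -> p1), w
16. p2 -> p1, w
17. p1, w
Accessibility: uRu, uRv, uRw, vRv, vRw, wRw
Branch closes: p1 and ~p1 both at w.
Every branch closes (one shown): valid in S4, hence also in S5 (every theorem of S4 is a theorem of S5).

S4, S5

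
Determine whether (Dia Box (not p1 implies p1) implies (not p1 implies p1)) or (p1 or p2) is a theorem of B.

Valid in B

Tableau for the negation not ((Dia Box (not p1 implies p1) implies (not p1 implies p1)) or (p1 or p2)):
1. not ((Dia Box (not p1 implies p1) implies (not p1 implies p1)) or (p1 or p2)), w0
2. not (Dia Box (not p1 implies p1) implies (not p1 implies p1)), w0
3. not (p1 or p2), w0
4. Dia Box (not p1 implies p1), w0
5. not (not p1 implies p1), w0
6. not p1, w0
7. not p2, w0
8. Box (not p1 implies p1), w1
9. not p1 implies p1, w0
10. not p1 implies p1, w1
11. p1, w0
Accessibility: w0Rw0, w0Rw1, w1Rw0, w1Rw1
Branch closes: p1 and not p1 both at w0.
All branches of the negation close; one closing branch shown above.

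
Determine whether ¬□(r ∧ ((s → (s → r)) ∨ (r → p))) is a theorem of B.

Invalid (countermodel exists)

Tableau for the negation □(r ∧ ((s → (s → r)) ∨ (r → p))):
1. □(r ∧ ((s → (s → r)) ∨ (r → p))), 0
2. r ∧ ((s → (s → r)) ∨ (r → p)), 0
3. r, 0
4. (s → (s → r)) ∨ (r → p), 0
5. r → p, 0
6. p, 0
Accessibility: 0R0
The negation has an open branch (countermodel exists).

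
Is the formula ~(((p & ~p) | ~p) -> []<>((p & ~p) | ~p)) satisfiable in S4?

1. ~(((p & ~p) | ~p) -> []<>((p & ~p) | ~p)), u
2. (p & ~p) | ~p, u
3. ~[]<>((p & ~p) | ~p), u
4. ~p, u
5. ~<>((p & ~p) | ~p), v
6. ~((p & ~p) | ~p), v
7. ~(p & ~p), v
8. p, v
Accessibility: uRu, uRv, vRv

Satisfiable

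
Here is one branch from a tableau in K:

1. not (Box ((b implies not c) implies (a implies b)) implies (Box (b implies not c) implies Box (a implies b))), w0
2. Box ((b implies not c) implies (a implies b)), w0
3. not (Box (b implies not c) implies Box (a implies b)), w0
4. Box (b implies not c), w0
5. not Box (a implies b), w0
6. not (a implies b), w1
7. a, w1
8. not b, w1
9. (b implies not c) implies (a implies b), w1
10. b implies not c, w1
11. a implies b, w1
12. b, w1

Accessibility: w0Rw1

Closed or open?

Both b and not b appear at w1.

Closed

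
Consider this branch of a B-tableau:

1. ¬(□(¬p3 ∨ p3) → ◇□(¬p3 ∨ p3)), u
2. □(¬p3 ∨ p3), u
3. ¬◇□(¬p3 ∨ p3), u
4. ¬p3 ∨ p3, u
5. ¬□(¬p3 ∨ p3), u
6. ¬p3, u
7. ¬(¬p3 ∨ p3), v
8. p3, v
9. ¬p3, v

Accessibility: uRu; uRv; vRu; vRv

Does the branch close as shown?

Yes, closed

Both p3 and ¬p3 appear at v.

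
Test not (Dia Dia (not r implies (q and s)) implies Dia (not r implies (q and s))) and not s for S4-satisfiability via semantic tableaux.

Unsatisfiable

1. not (Dia Dia (not r implies (q and s)) implies Dia (not r implies (q and s))) and not s, 0
2. not (Dia Dia (not r implies (q and s)) implies Dia (not r implies (q and s))), 0
3. not s, 0
4. Dia Dia (not r implies (q and s)), 0
5. not Dia (not r implies (q and s)), 0
6. not (not r implies (q and s)), 0
7. not r, 0
8. not (q and s), 0
9. Dia (not r implies (q and s)), 1
10. not (not r implies (q and s)), 1
11. not r, 1
12. not (q and s), 1
13. not s, 1
14. not r implies (q and s), 2
15. not (not r implies (q and s)), 2
16. not r, 2
17. not (q and s), 2
18. q and s, 2
19. q, 2
20. s, 2
21. not s, 2
Accessibility: 0R0, 0R1, 0R2, 1R1, 1R2, 2R2
Branch closes: s and not s both at 2.
Every branch closes; the branch above is one of them.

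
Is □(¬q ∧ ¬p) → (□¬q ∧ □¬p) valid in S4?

Tableau for the negation ¬(□(¬q ∧ ¬p) → (□¬q ∧ □¬p)):
1. ¬(□(¬q ∧ ¬p) → (□¬q ∧ □¬p)), u
2. □(¬q ∧ ¬p), u
3. ¬(□¬q ∧ □¬p), u
4. ¬q ∧ ¬p, u
5. ¬q, u
6. ¬p, u
7. ¬□¬p, u
8. p, v
9. ¬q ∧ ¬p, v
10. ¬q, v
11. ¬p, v
Accessibility: uRu, uRv, vRv
Branch closes: p and ¬p both at v.
Every branch of the negation's tableau closes; the branch above is one of them.

Yes, valid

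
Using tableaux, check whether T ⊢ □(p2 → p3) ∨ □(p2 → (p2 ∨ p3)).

Tableau for the negation ¬(□(p2 → p3) ∨ □(p2 → (p2 ∨ p3))):
1. ¬(□(p2 → p3) ∨ □(p2 → (p2 ∨ p3))), w0
2. ¬□(p2 → p3), w0
3. ¬□(p2 → (p2 ∨ p3)), w0
4. ¬(p2 → p3), w1
5. p2, w1
6. ¬p3, w1
7. ¬(p2 → (p2 ∨ p3)), w2
8. p2, w2
9. ¬(p2 ∨ p3), w2
10. ¬p2, w2
11. ¬p3, w2
Accessibility: w0Rw0, w0Rw1, w0Rw2, w1Rw1, w2Rw2
Branch closes: p2 and ¬p2 both at w2.
All branches of the negation close; one closing branch shown above.

Valid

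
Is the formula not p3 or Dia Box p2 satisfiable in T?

1. not p3 or Dia Box p2, u
2. Dia Box p2, u
3. Box p2, v
4. p2, v
Accessibility: uRu, uRv, vRv

Satisfiable (open branch found)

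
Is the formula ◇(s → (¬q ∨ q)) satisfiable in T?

1. ◇(s → (¬q ∨ q)), 0
2. s → (¬q ∨ q), 1
3. ¬q ∨ q, 1
4. q, 1
Accessibility: 0R0, 0R1, 1R1

Satisfiable (open branch found)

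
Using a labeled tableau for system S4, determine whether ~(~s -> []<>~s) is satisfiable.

1. ~(~s -> []<>~s), 0
2. ~s, 0
3. ~[]<>~s, 0
4. ~<>~s, 1
5. s, 1
Accessibility: 0R0, 0R1, 1R1

Satisfiable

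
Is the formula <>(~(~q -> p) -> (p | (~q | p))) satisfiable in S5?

1. <>(~(~q -> p) -> (p | (~q | p))), u
2. ~(~q -> p) -> (p | (~q | p)), v
3. p | (~q | p), v
4. ~q | p, v
5. p, v
Accessibility: uRu, uRv, vRu, vRv

Satisfiable (open branch found)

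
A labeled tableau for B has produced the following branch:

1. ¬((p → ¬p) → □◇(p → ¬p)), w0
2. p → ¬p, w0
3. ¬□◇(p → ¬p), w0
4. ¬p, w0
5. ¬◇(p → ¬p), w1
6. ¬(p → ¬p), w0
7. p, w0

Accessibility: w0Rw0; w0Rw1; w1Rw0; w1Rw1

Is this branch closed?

Both p and ¬p appear at w0.

Closed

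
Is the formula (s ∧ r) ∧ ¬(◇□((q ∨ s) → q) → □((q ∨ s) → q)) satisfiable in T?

Satisfiable (open branch found)

1. (s ∧ r) ∧ ¬(◇□((q ∨ s) → q) → □((q ∨ s) → q)), 0
2. s ∧ r, 0   [∧-rule on 1]
3. ¬(◇□((q ∨ s) → q) → □((q ∨ s) → q)), 0   [∧-rule on 1]
4. s, 0   [∧-rule on 2]
5. r, 0   [∧-rule on 2]
6. ◇□((q ∨ s) → q), 0   [¬→-rule on 3]
7. ¬□((q ∨ s) → q), 0   [¬→-rule on 3]
8. □((q ∨ s) → q), 1   [◇-rule on 6: fresh world 1, 0R1]
9. (q ∨ s) → q, 1   [□-rule on 8 via 1R1]
10. q, 1   [→-rule on 9 (branches; this branch)]
11. ¬((q ∨ s) → q), 2   [¬□-rule on 7: fresh world 2, 0R2]
12. q ∨ s, 2   [¬→-rule on 11]
13. ¬q, 2   [¬→-rule on 11]
14. s, 2   [∨-rule on 12 (branches; this branch)]
Accessibility: 0R0, 0R1, 0R2, 1R1, 2R2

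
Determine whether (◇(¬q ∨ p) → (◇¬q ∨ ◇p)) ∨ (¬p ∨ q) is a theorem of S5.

Tableau for the negation ¬((◇(¬q ∨ p) → (◇¬q ∨ ◇p)) ∨ (¬p ∨ q)):
1. ¬((◇(¬q ∨ p) → (◇¬q ∨ ◇p)) ∨ (¬p ∨ q)), 0
2. ¬(◇(¬q ∨ p) → (◇¬q ∨ ◇p)), 0   [¬∨-rule on 1]
3. ¬(¬p ∨ q), 0   [¬∨-rule on 1]
4. ◇(¬q ∨ p), 0   [¬→-rule on 2]
5. ¬(◇¬q ∨ ◇p), 0   [¬→-rule on 2]
6. p, 0   [¬∨-rule on 3]
7. ¬q, 0   [¬∨-rule on 3]
8. ¬◇¬q, 0   [¬∨-rule on 5]
9. ¬◇p, 0   [¬∨-rule on 5]
10. q, 0   [¬◇-rule on 8 via 0R0]
Accessibility: 0R0
Branch closes: q and ¬q both at 0.
All branches of the negation close; one closing branch shown above.

Valid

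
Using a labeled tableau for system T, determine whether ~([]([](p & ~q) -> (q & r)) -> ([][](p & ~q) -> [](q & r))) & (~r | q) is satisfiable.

1. ~([]([](p & ~q) -> (q & r)) -> ([][](p & ~q) -> [](q & r))) & (~r | q), w0
2. ~([]([](p & ~q) -> (q & r)) -> ([][](p & ~q) -> [](q & r))), w0
3. ~r | q, w0
4. []([](p & ~q) -> (q & r)), w0
5. ~([][](p & ~q) -> [](q & r)), w0
6. [][](p & ~q), w0
7. ~[](q & r), w0
8. [](p & ~q) -> (q & r), w0
9. [](p & ~q), w0
10. p & ~q, w0
11. p, w0
12. ~q, w0
13. ~r, w0
14. ~[](p & ~q), w0
15. ~(q & r), w1
16. [](p & ~q) -> (q & r), w1
17. [](p & ~q), w1
18. p & ~q, w1
19. p, w1
20. ~q, w1
21. ~r, w1
22. ~[](p & ~q), w1
23. ~(p & ~q), w2
24. [](p & ~q) -> (q & r), w2
25. [](p & ~q), w2
26. p & ~q, w2
27. p, w2
28. ~q, w2
29. q, w2
Accessibility: w0Rw0, w0Rw1, w0Rw2, w1Rw1, w2Rw2
Branch closes: q and ~q both at w2.
(One branch shown.) All branches close.

No, unsatisfiable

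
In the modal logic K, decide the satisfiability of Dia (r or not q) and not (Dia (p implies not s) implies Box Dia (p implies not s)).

Yes, satisfiable

1. Dia (r or not q) and not (Dia (p implies not s) implies Box Dia (p implies not s)), 0
2. Dia (r or not q), 0
3. not (Dia (p implies not s) implies Box Dia (p implies not s)), 0
4. Dia (p implies not s), 0
5. not Box Dia (p implies not s), 0
6. r or not q, 1
7. not q, 1
8. p implies not s, 2
9. not s, 2
10. not Dia (p implies not s), 3
Accessibility: 0R1, 0R2, 0R3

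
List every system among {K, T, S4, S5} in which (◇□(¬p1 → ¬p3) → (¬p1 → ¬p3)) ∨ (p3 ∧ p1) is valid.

S5

S4-tableau for the negation ¬((◇□(¬p1 → ¬p3) → (¬p1 → ¬p3)) ∨ (p3 ∧ p1)):
1. ¬((◇□(¬p1 → ¬p3) → (¬p1 → ¬p3)) ∨ (p3 ∧ p1)), u
2. ¬(◇□(¬p1 → ¬p3) → (¬p1 → ¬p3)), u   [¬∨-rule on 1]
3. ¬(p3 ∧ p1), u   [¬∨-rule on 1]
4. ◇□(¬p1 → ¬p3), u   [¬→-rule on 2]
5. ¬(¬p1 → ¬p3), u   [¬→-rule on 2]
6. ¬p1, u   [¬→-rule on 5]
7. p3, u   [¬→-rule on 5]
8. □(¬p1 → ¬p3), v   [◇-rule on 4: fresh world v, uRv]
9. ¬p1 → ¬p3, v   [□-rule on 8 via vRv]
10. ¬p3, v   [→-rule on 9 (branches; this branch)]
Accessibility: uRu, uRv, vRv
Complete open branch: countermodel on an S4-frame, so not valid in S4, nor in K, T (the same frame is also a K-frame and a T-frame).
S5-tableau for the negation ¬((◇□(¬p1 → ¬p3) → (¬p1 → ¬p3)) ∨ (p3 ∧ p1)):
1. ¬((◇□(¬p1 → ¬p3) → (¬p1 → ¬p3)) ∨ (p3 ∧ p1)), u
2. ¬(◇□(¬p1 → ¬p3) → (¬p1 → ¬p3)), u   [¬∨-rule on 1]
3. ¬(p3 ∧ p1), u   [¬∨-rule on 1]
4. ◇□(¬p1 → ¬p3), u   [¬→-rule on 2]
5. ¬(¬p1 → ¬p3), u   [¬→-rule on 2]
6. ¬p1, u   [¬→-rule on 5]
7. p3, u   [¬→-rule on 5]
8. □(¬p1 → ¬p3), v   [◇-rule on 4: fresh world v, uRv]
9. ¬p1 → ¬p3, u   [□-rule on 8 via vRu]
10. ¬p1 → ¬p3, v   [□-rule on 8 via vRv]
11. ¬p3, u   [→-rule on 9 (branches; this branch)]
Accessibility: uRu, uRv, vRu, vRv
Branch closes: p3 and ¬p3 both at u.
Every branch closes (one shown): valid in S5.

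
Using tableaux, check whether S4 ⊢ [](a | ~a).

Valid

Tableau for the negation ~[](a | ~a):
1. ~[](a | ~a), w0
2. ~(a | ~a), w1   [~[]-rule on 1: fresh world w1, w0Rw1]
3. ~a, w1   [~|-rule on 2]
4. a, w1   [~|-rule on 2]
Accessibility: w0Rw0, w0Rw1, w1Rw1
Branch closes: a and ~a both at w1.
All branches of the negation close; one closing branch shown above.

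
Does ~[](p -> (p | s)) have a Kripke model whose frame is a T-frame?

1. ~[](p -> (p | s)), 0
2. ~(p -> (p | s)), 1   [~[]-rule on 1: fresh world 1, 0R1]
3. p, 1   [~->-rule on 2]
4. ~(p | s), 1   [~->-rule on 2]
5. ~p, 1   [~|-rule on 4]
6. ~s, 1   [~|-rule on 4]
Accessibility: 0R0, 0R1, 1R1
Branch closes: p and ~p both at 1.
All branches of the tableau close; one closing branch shown above.

Unsatisfiable (every branch closes)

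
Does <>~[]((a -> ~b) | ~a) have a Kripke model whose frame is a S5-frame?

Yes, satisfiable

1. <>~[]((a -> ~b) | ~a), 0
2. ~[]((a -> ~b) | ~a), 1   [<>-rule on 1: fresh world 1, 0R1]
3. ~((a -> ~b) | ~a), 2   [~[]-rule on 2: fresh world 2, 1R2]
4. ~(a -> ~b), 2   [~|-rule on 3]
5. a, 2   [~|-rule on 3]
6. b, 2   [~->-rule on 4]
Accessibility: 0R0, 0R1, 0R2, 1R0, 1R1, 1R2, 2R0, 2R1, 2R2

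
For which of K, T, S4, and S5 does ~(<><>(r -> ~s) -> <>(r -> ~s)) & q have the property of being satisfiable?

T-tableau for the formula:
1. ~(<><>(r -> ~s) -> <>(r -> ~s)) & q, 0
2. ~(<><>(r -> ~s) -> <>(r -> ~s)), 0   [&-rule on 1]
3. q, 0   [&-rule on 1]
4. <><>(r -> ~s), 0   [~->-rule on 2]
5. ~<>(r -> ~s), 0   [~->-rule on 2]
6. ~(r -> ~s), 0   [~<>-rule on 5 via 0R0]
7. r, 0   [~->-rule on 6]
8. s, 0   [~->-rule on 6]
9. <>(r -> ~s), 1   [<>-rule on 4: fresh world 1, 0R1]
10. ~(r -> ~s), 1   [~<>-rule on 5 via 0R1]
11. r, 1   [~->-rule on 10]
12. s, 1   [~->-rule on 10]
13. r -> ~s, 2   [<>-rule on 9: fresh world 2, 1R2]
14. ~s, 2   [->-rule on 13 (branches; this branch)]
Accessibility: 0R0, 0R1, 1R1, 1R2, 2R2
Complete open branch: satisfiable in T, hence also in K (this T-model is also a K-model).
S4-tableau for the formula:
1. ~(<><>(r -> ~s) -> <>(r -> ~s)) & q, 0
2. ~(<><>(r -> ~s) -> <>(r -> ~s)), 0   [&-rule on 1]
3. q, 0   [&-rule on 1]
4. <><>(r -> ~s), 0   [~->-rule on 2]
5. ~<>(r -> ~s), 0   [~->-rule on 2]
6. ~(r -> ~s), 0   [~<>-rule on 5 via 0R0]
7. r, 0   [~->-rule on 6]
8. s, 0   [~->-rule on 6]
9. <>(r -> ~s), 1   [<>-rule on 4: fresh world 1, 0R1]
10. ~(r -> ~s), 1   [~<>-rule on 5 via 0R1]
11. r, 1   [~->-rule on 10]
12. s, 1   [~->-rule on 10]
13. r -> ~s, 2   [<>-rule on 9: fresh world 2, 1R2]
14. ~(r -> ~s), 2   [~<>-rule on 5 via 0R2]
15. r, 2   [~->-rule on 14]
16. s, 2   [~->-rule on 14]
17. ~s, 2   [->-rule on 13 (branches; this branch)]
Accessibility: 0R0, 0R1, 0R2, 1R1, 1R2, 2R2
Branch closes: s and ~s both at 2.
Every branch closes (one shown): unsatisfiable in S4, hence also in S5 (every S5-frame is an S4-frame).

K, T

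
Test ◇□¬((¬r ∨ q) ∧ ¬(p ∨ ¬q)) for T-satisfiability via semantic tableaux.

Satisfiable (open branch found)

1. ◇□¬((¬r ∨ q) ∧ ¬(p ∨ ¬q)), w0
2. □¬((¬r ∨ q) ∧ ¬(p ∨ ¬q)), w1
3. ¬((¬r ∨ q) ∧ ¬(p ∨ ¬q)), w1
4. p ∨ ¬q, w1
5. ¬q, w1
Accessibility: w0Rw0, w0Rw1, w1Rw1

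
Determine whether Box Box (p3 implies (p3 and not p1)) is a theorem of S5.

Tableau for the negation not Box Box (p3 implies (p3 and not p1)):
1. not Box Box (p3 implies (p3 and not p1)), u
2. not Box (p3 implies (p3 and not p1)), v
3. not (p3 implies (p3 and not p1)), w
4. p3, w
5. not (p3 and not p1), w
6. p1, w
Accessibility: uRu, uRv, uRw, vRu, vRv, vRw, wRu, wRv, wRw
The negation has an open branch (countermodel exists).

Invalid (countermodel exists)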